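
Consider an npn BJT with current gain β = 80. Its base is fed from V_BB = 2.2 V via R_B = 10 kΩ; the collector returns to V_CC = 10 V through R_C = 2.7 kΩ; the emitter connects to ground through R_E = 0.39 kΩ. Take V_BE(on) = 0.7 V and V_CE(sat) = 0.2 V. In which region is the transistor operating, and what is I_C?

Assume active. Base-emitter loop: I_B = (V_BB − V_BE)/(R_B + (β+1)R_E) = (2.2 − 0.7)/(10 + 81×0.39) = 0.0361 mA.
I_C = β·I_B = 80×0.0361 = 2.89 mA.
V_CE = V_CC − I_C·R_C − I_E·R_E = 10 − 2.89×2.7 − 2.92×0.39 = 1.07 V > V_CE(sat), so the active-region assumption holds.

active; I_C ≈ 2.9 mA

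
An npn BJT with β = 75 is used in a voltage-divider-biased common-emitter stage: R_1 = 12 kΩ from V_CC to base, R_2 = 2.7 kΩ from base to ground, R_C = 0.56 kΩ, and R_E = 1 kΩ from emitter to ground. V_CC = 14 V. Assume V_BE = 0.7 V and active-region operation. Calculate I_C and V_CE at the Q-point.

Thevenize the base divider: V_Th = V_CC·R_2/(R_1+R_2) = 14×2.7/14.7 = 2.57 V, R_Th = R_1‖R_2 = 2.2 kΩ.
Base-emitter loop: V_Th = I_B·R_Th + V_BE + (β+1)I_B·R_E, so I_B = (2.57 − 0.7) / (2.2 + 76×1) = 0.0239 mA.
I_C = β·I_B = 75×0.0239 = 1.79 mA, and I_E = (β+1)I_B = 1.82 mA.
V_CE = V_CC − I_C·R_C − I_E·R_E = 14 − 1.79×0.56 − 1.82×1 = 11.2 V.
V_CE = 11.2 V > 0.2 V confirms active-region operation.

I_C ≈ 1.8 mA, V_CE ≈ 11 V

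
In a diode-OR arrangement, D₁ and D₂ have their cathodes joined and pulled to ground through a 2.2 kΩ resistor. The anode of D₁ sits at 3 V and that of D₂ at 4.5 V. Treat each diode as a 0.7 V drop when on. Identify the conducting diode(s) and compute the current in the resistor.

Only D₂ conducts; I_R ≈ 1.7 mA

Assume both conduct. Then node N would need to be at both 3−0.7 = 2.3 V and 4.5−0.7 = 3.8 V, which is impossible.
Assume only D₂ conducts: V_N = 4.5 − 0.7 = 3.8 V, so I_R = 3.8/2.2 = 1.73 mA.
Check D₁: its anode-to-cathode voltage is 3 − 3.8 = -0.8 V < 0.7 V, so it is off. The assumption is consistent.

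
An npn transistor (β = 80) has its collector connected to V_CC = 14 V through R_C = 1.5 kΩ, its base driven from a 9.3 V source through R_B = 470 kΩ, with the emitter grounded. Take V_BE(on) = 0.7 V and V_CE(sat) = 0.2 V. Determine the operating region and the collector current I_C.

Assume active. Base-emitter loop: I_B = (V_BB − V_BE)/R_B = (9.3 − 0.7)/470 = 0.0183 mA.
I_C = β·I_B = 80×0.0183 = 1.46 mA.
V_CE = V_CC − I_C·R_C = 14 − 1.46×1.5 = 11.8 V > V_CE(sat), so the active-region assumption holds.

active; I_C ≈ 1.5 mA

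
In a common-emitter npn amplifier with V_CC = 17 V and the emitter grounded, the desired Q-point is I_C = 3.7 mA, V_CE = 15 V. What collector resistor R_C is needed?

R_C ≈ 0.54 kΩ

Collector loop: V_CC = I_C·R_C + V_CE.
R_C = (V_CC − V_CE)/I_C = (17 − 15)/3.7 = 0.541 kΩ.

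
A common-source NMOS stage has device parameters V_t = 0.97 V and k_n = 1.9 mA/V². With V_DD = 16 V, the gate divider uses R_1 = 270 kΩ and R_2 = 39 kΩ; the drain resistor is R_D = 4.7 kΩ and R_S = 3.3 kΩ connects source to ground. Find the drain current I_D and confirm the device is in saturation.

V_G = V_DD·R_2/(R_1+R_2) = 16×39/309 = 2.02 V.
Assume saturation: I_D = (k_n/2)(V_GS − V_t)² with V_GS = V_G − I_D·R_S = 2.02 − 3.3·I_D.
Substituting gives 10.3·I_D² − 7.58·I_D + 1.05 = 0, with roots I_D = 0.184 or 0.548 mA.
The root I_D = 0.548 mA gives V_GS = 0.21 V ≤ V_t, so take I_D = 0.184 mA.
Then V_GS = 1.41 V and V_DS = V_DD − I_D(R_D+R_S) = 16 − 0.184×8 = 14.5 V.
Saturation requires V_DS ≥ V_GS − V_t = 0.441 V; 14.5 ≥ 0.441 ✓.

I_D ≈ 0.18 mA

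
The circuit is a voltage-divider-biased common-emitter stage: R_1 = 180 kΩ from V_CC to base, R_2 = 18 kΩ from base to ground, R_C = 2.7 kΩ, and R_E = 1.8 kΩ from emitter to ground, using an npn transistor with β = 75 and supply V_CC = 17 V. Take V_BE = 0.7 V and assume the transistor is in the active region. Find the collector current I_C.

Thevenize the base divider: V_Th = V_CC·R_2/(R_1+R_2) = 17×18/198 = 1.55 V, R_Th = R_1‖R_2 = 16.4 kΩ.
Base-emitter loop: V_Th = I_B·R_Th + V_BE + (β+1)I_B·R_E, so I_B = (1.55 − 0.7) / (16.4 + 76×1.8) = 0.00552 mA.
I_C = β·I_B = 75×0.00552 = 0.414 mA, and I_E = (β+1)I_B = 0.42 mA.
V_CE = V_CC − I_C·R_C − I_E·R_E = 17 − 0.414×2.7 − 0.42×1.8 = 15.1 V.
V_CE = 15.1 V > 0.2 V confirms active-region operation.

I_C ≈ 0.41 mA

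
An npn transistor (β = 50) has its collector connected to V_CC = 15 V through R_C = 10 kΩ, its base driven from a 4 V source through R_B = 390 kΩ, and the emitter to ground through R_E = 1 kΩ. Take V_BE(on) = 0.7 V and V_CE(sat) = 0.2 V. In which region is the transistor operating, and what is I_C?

active; I_C ≈ 0.37 mA

Assume active. Base-emitter loop: I_B = (V_BB − V_BE)/(R_B + (β+1)R_E) = (4 − 0.7)/(390 + 51×1) = 0.00748 mA.
I_C = β·I_B = 50×0.00748 = 0.374 mA.
V_CE = V_CC − I_C·R_C − I_E·R_E = 15 − 0.374×10 − 0.382×1 = 10.9 V > V_CE(sat), so the active-region assumption holds.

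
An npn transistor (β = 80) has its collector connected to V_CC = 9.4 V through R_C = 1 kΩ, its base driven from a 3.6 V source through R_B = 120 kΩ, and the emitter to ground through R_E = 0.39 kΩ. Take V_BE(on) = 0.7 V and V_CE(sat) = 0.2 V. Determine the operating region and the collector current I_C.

Assume active. Base-emitter loop: I_B = (V_BB − V_BE)/(R_B + (β+1)R_E) = (3.6 − 0.7)/(120 + 81×0.39) = 0.0191 mA.
I_C = β·I_B = 80×0.0191 = 1.53 mA.
V_CE = V_CC − I_C·R_C − I_E·R_E = 9.4 − 1.53×1 − 1.55×0.39 = 7.27 V > V_CE(sat), so the active-region assumption holds.

active; I_C ≈ 1.5 mA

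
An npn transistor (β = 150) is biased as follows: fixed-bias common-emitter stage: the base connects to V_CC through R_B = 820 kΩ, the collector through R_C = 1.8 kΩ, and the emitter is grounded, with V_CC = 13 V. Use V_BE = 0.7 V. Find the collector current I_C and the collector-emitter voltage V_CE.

I_C ≈ 2.2 mA, V_CE ≈ 8.9 V

Base loop: V_CC = I_B·R_B + V_BE, so I_B = (13 − 0.7)/820 kΩ = 0.015 mA.
In the active region I_C = β·I_B = 150 × 0.015 = 2.25 mA.
Collector loop: V_CE = V_CC − I_C·R_C = 13 − 2.25×1.8 = 8.95 V.
Since V_CE = 8.95 V > V_CE(sat) ≈ 0.2 V, the transistor is in the active region as assumed.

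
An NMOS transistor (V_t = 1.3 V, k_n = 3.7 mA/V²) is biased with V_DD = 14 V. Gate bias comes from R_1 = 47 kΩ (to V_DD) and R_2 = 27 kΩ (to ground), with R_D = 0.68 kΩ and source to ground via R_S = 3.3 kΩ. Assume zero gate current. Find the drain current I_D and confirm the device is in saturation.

V_G = V_DD·R_2/(R_1+R_2) = 14×27/74 = 5.11 V.
Assume saturation: I_D = (k_n/2)(V_GS − V_t)² with V_GS = V_G − I_D·R_S = 5.11 − 3.3·I_D.
Substituting gives 20.1·I_D² − 47.5·I_D + 26.8 = 0, with roots I_D = 0.938 or 1.42 mA.
The root I_D = 1.42 mA gives V_GS = 0.424 V ≤ V_t, so take I_D = 0.938 mA.
Then V_GS = 2.01 V and V_DS = V_DD − I_D(R_D+R_S) = 14 − 0.938×3.98 = 10.3 V.
Saturation requires V_DS ≥ V_GS − V_t = 0.712 V; 10.3 ≥ 0.712 ✓.

I_D ≈ 0.94 mA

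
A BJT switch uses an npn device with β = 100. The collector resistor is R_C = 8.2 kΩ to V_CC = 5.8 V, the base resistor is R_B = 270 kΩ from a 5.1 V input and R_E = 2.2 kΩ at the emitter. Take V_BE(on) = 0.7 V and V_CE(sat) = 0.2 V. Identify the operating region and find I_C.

saturation; I_C ≈ 0.54 mA

Assume active: I_B = (5.1 − 0.7)/(270 + 101×2.2) = 0.00894 mA, I_C = β·I_B = 0.894 mA.
Then V_CE = 5.8 − 0.894×8.2 − 0.903×2.2 = -3.52 V < 0.2 V — the active assumption fails.
Re-solve with V_CE = 0.2 V. KCL at the emitter: V_E/R_E = (V_BB−0.7−V_E)/R_B + (V_CC−0.2−V_E)/R_C, giving V_E = 1.21 V.
I_C = (V_CC − 0.2 − V_E)/R_C = (5.6 − 1.21)/8.2 = 0.536 mA.
Check: I_B = (4.4 − 1.21)/270 = 0.0118 mA, and β·I_B = 1.18 mA > I_C, confirming saturation.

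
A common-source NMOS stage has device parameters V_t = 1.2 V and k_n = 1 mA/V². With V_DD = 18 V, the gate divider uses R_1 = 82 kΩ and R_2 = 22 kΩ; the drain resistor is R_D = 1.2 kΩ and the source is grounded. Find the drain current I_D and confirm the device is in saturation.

V_G = V_DD·R_2/(R_1+R_2) = 18×22/104 = 3.81 V. With the source grounded, V_GS = V_G = 3.81 V.
Assume saturation: I_D = (k_n/2)(V_GS − V_t)² = (1/2)×(3.81 − 1.2)² = 0.5×2.61² = 3.4 mA.
V_DS = V_DD − I_D·R_D = 18 − 3.4×1.2 = 13.9 V.
Saturation requires V_DS ≥ V_GS − V_t = 2.61 V; 13.9 ≥ 2.61 ✓.

I_D ≈ 3.4 mA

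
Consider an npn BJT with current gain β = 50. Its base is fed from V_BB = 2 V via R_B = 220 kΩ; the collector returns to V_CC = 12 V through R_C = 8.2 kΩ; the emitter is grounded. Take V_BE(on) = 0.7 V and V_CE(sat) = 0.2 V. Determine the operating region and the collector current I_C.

active; I_C ≈ 0.3 mA

Assume active. Base-emitter loop: I_B = (V_BB − V_BE)/R_B = (2 − 0.7)/220 = 0.00591 mA.
I_C = β·I_B = 50×0.00591 = 0.295 mA.
V_CE = V_CC − I_C·R_C = 12 − 0.295×8.2 = 9.58 V > V_CE(sat), so the active-region assumption holds.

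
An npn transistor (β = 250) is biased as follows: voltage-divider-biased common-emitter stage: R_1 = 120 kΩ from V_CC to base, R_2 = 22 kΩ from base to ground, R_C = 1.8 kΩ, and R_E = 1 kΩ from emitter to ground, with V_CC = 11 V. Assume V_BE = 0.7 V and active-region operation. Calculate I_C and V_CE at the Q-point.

I_C ≈ 0.93 mA, V_CE ≈ 8.4 V

Thevenize the base divider: V_Th = V_CC·R_2/(R_1+R_2) = 11×22/142 = 1.7 V, R_Th = R_1‖R_2 = 18.6 kΩ.
Base-emitter loop: V_Th = I_B·R_Th + V_BE + (β+1)I_B·R_E, so I_B = (1.7 − 0.7) / (18.6 + 251×1) = 0.00372 mA.
I_C = β·I_B = 250×0.00372 = 0.931 mA, and I_E = (β+1)I_B = 0.935 mA.
V_CE = V_CC − I_C·R_C − I_E·R_E = 11 − 0.931×1.8 − 0.935×1 = 8.39 V.
V_CE = 8.39 V > 0.2 V confirms active-region operation.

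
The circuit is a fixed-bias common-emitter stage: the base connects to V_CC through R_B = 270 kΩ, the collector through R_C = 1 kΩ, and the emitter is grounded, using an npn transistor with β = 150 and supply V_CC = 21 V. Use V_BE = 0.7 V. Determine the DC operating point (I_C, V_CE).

Base loop: V_CC = I_B·R_B + V_BE, so I_B = (21 − 0.7)/270 kΩ = 0.0752 mA.
In the active region I_C = β·I_B = 150 × 0.0752 = 11.3 mA.
Collector loop: V_CE = V_CC − I_C·R_C = 21 − 11.3×1 = 9.72 V.
Since V_CE = 9.72 V > V_CE(sat) ≈ 0.2 V, the transistor is in the active region as assumed.

I_C ≈ 11 mA, V_CE ≈ 9.7 V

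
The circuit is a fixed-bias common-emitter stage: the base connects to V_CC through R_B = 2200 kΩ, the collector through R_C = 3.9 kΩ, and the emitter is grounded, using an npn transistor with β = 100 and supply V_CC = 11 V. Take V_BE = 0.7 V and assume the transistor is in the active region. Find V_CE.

Base loop: V_CC = I_B·R_B + V_BE, so I_B = (11 − 0.7)/2200 kΩ = 0.00468 mA.
In the active region I_C = β·I_B = 100 × 0.00468 = 0.468 mA.
Collector loop: V_CE = V_CC − I_C·R_C = 11 − 0.468×3.9 = 9.17 V.
Since V_CE = 9.17 V > V_CE(sat) ≈ 0.2 V, the transistor is in the active region as assumed.

V_CE ≈ 9.2 V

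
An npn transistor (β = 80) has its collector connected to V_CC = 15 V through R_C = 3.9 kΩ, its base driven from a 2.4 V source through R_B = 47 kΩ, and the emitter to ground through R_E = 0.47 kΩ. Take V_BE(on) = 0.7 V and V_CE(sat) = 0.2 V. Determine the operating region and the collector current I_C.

Assume active. Base-emitter loop: I_B = (V_BB − V_BE)/(R_B + (β+1)R_E) = (2.4 − 0.7)/(47 + 81×0.47) = 0.02 mA.
I_C = β·I_B = 80×0.02 = 1.6 mA.
V_CE = V_CC − I_C·R_C − I_E·R_E = 15 − 1.6×3.9 − 1.62×0.47 = 8 V > V_CE(sat), so the active-region assumption holds.

active; I_C ≈ 1.6 mA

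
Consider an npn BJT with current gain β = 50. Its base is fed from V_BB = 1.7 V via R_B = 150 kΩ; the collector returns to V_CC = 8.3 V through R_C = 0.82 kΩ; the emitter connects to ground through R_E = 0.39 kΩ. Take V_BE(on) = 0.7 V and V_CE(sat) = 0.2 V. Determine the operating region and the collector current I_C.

active; I_C ≈ 0.29 mA

Assume active. Base-emitter loop: I_B = (V_BB − V_BE)/(R_B + (β+1)R_E) = (1.7 − 0.7)/(150 + 51×0.39) = 0.00589 mA.
I_C = β·I_B = 50×0.00589 = 0.294 mA.
V_CE = V_CC − I_C·R_C − I_E·R_E = 8.3 − 0.294×0.82 − 0.3×0.39 = 7.94 V > V_CE(sat), so the active-region assumption holds.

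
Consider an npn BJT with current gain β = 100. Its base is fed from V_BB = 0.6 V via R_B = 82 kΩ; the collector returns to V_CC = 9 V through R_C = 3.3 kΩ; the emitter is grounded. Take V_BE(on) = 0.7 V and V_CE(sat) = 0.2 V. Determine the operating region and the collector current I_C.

cutoff; I_C ≈ 0

V_BB = 0.6 V ≤ V_BE(on) = 0.7 V, so the base-emitter junction is not forward biased.
The transistor is in cutoff: I_B = I_C = 0.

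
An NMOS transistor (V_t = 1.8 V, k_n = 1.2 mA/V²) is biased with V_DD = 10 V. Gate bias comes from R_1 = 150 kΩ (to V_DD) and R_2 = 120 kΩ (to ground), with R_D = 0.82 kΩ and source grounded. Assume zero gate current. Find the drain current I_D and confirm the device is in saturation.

V_G = V_DD·R_2/(R_1+R_2) = 10×120/270 = 4.44 V. With the source grounded, V_GS = V_G = 4.44 V.
Assume saturation: I_D = (k_n/2)(V_GS − V_t)² = (1.2/2)×(4.44 − 1.8)² = 0.6×2.64² = 4.2 mA.
V_DS = V_DD − I_D·R_D = 10 − 4.2×0.82 = 6.56 V.
Saturation requires V_DS ≥ V_GS − V_t = 2.64 V; 6.56 ≥ 2.64 ✓.

I_D ≈ 4.2 mA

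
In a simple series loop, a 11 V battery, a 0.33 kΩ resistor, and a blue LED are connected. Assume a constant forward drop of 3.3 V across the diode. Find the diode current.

I ≈ 23 mA

KVL around the loop: 11 = V_D + I·R = 3.3 + I × 0.33 kΩ.
So I = (11 − 3.3) / 0.33 kΩ = 7.7 / 0.33 = 23.3 mA.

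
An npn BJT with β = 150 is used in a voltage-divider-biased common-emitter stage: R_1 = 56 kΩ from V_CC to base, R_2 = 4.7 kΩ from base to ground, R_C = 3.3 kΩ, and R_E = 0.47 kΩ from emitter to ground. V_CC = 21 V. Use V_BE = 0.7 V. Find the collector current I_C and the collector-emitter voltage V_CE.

Thevenize the base divider: V_Th = V_CC·R_2/(R_1+R_2) = 21×4.7/60.7 = 1.63 V, R_Th = R_1‖R_2 = 4.34 kΩ.
Base-emitter loop: V_Th = I_B·R_Th + V_BE + (β+1)I_B·R_E, so I_B = (1.63 − 0.7) / (4.34 + 151×0.47) = 0.0123 mA.
I_C = β·I_B = 150×0.0123 = 1.84 mA, and I_E = (β+1)I_B = 1.86 mA.
V_CE = V_CC − I_C·R_C − I_E·R_E = 21 − 1.84×3.3 − 1.86×0.47 = 14 V.
V_CE = 14 V > 0.2 V confirms active-region operation.

I_C ≈ 1.8 mA, V_CE ≈ 14 V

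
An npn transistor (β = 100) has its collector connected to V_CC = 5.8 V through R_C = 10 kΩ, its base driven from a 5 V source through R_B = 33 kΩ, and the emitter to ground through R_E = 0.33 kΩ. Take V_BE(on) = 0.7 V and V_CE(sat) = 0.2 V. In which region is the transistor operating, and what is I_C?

saturation; I_C ≈ 0.54 mA

Assume active: I_B = (5 − 0.7)/(33 + 101×0.33) = 0.0648 mA, I_C = β·I_B = 6.48 mA.
Then V_CE = 5.8 − 6.48×10 − 6.55×0.33 = -61.2 V < 0.2 V — the active assumption fails.
Re-solve with V_CE = 0.2 V. KCL at the emitter: V_E/R_E = (V_BB−0.7−V_E)/R_B + (V_CC−0.2−V_E)/R_C, giving V_E = 0.218 V.
I_C = (V_CC − 0.2 − V_E)/R_C = (5.6 − 0.218)/10 = 0.538 mA.
Check: I_B = (4.3 − 0.218)/33 = 0.124 mA, and β·I_B = 12.4 mA > I_C, confirming saturation.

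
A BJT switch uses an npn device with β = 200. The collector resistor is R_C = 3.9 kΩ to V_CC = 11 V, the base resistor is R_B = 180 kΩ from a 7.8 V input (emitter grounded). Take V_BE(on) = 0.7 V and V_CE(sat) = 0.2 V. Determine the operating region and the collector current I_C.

saturation; I_C ≈ 2.8 mA

Assume active: I_B = (7.8 − 0.7)/180 = 0.0394 mA, giving I_C = β·I_B = 7.89 mA.
But then V_CE = 11 − 7.89×3.9 = -19.8 V < V_CE(sat) = 0.2 V — impossible in the active region.
So the transistor is saturated. With V_CE = 0.2 V, I_C = (V_CC − 0.2)/R_C = 10.8/3.9 = 2.77 mA.
Check: β·I_B = 7.89 mA > I_C = 2.77 mA, confirming saturation.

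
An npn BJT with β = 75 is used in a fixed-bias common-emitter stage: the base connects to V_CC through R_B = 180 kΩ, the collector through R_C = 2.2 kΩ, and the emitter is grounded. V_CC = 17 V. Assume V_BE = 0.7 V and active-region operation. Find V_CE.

Base loop: V_CC = I_B·R_B + V_BE, so I_B = (17 − 0.7)/180 kΩ = 0.0906 mA.
In the active region I_C = β·I_B = 75 × 0.0906 = 6.79 mA.
Collector loop: V_CE = V_CC − I_C·R_C = 17 − 6.79×2.2 = 2.06 V.
Since V_CE = 2.06 V > V_CE(sat) ≈ 0.2 V, the transistor is in the active region as assumed.

V_CE ≈ 2.1 V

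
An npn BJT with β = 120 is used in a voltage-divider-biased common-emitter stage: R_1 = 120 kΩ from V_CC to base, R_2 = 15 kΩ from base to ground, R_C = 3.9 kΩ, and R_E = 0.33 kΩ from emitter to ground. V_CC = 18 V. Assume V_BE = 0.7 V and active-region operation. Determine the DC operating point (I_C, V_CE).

Thevenize the base divider: V_Th = V_CC·R_2/(R_1+R_2) = 18×15/135 = 2 V, R_Th = R_1‖R_2 = 13.3 kΩ.
Base-emitter loop: V_Th = I_B·R_Th + V_BE + (β+1)I_B·R_E, so I_B = (2 − 0.7) / (13.3 + 121×0.33) = 0.0244 mA.
I_C = β·I_B = 120×0.0244 = 2.93 mA, and I_E = (β+1)I_B = 2.95 mA.
V_CE = V_CC − I_C·R_C − I_E·R_E = 18 − 2.93×3.9 − 2.95×0.33 = 5.6 V.
V_CE = 5.6 V > 0.2 V confirms active-region operation.

I_C ≈ 2.9 mA, V_CE ≈ 5.6 V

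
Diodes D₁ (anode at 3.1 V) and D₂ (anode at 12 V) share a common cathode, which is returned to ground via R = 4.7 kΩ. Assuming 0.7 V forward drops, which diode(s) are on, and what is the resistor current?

Assume both conduct. Then node N would need to be at both 3.1−0.7 = 2.4 V and 12−0.7 = 11.3 V, which is impossible.
Assume only D₂ conducts: V_N = 12 − 0.7 = 11.3 V, so I_R = 11.3/4.7 = 2.4 mA.
Check D₁: its anode-to-cathode voltage is 3.1 − 11.3 = -8.2 V < 0.7 V, so it is off. The assumption is consistent.

Only D₂ conducts; I_R ≈ 2.4 mA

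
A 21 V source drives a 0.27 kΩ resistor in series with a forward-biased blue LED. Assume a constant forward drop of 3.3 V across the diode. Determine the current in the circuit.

KVL around the loop: 21 = V_D + I·R = 3.3 + I × 0.27 kΩ.
So I = (21 − 3.3) / 0.27 kΩ = 17.7 / 0.27 = 65.6 mA.

I ≈ 66 mA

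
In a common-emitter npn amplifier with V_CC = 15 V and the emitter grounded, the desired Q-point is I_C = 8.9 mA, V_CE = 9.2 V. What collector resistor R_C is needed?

R_C ≈ 0.65 kΩ

Collector loop: V_CC = I_C·R_C + V_CE.
R_C = (V_CC − V_CE)/I_C = (15 − 9.2)/8.9 = 0.652 kΩ.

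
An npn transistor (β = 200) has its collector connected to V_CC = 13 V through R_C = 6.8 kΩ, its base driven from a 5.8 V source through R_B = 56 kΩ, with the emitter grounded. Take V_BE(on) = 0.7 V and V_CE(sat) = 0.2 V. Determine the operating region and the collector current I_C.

saturation; I_C ≈ 1.9 mA

Assume active: I_B = (5.8 − 0.7)/56 = 0.0911 mA, giving I_C = β·I_B = 18.2 mA.
But then V_CE = 13 − 18.2×6.8 = -111 V < V_CE(sat) = 0.2 V — impossible in the active region.
So the transistor is saturated. With V_CE = 0.2 V, I_C = (V_CC − 0.2)/R_C = 12.8/6.8 = 1.88 mA.
Check: β·I_B = 18.2 mA > I_C = 1.88 mA, confirming saturation.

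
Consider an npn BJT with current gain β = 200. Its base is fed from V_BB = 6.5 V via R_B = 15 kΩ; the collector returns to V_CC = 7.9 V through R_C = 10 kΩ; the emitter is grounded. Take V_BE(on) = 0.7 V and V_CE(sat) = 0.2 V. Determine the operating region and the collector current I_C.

saturation; I_C ≈ 0.77 mA

Assume active: I_B = (6.5 − 0.7)/15 = 0.387 mA, giving I_C = β·I_B = 77.3 mA.
But then V_CE = 7.9 − 77.3×10 = -765 V < V_CE(sat) = 0.2 V — impossible in the active region.
So the transistor is saturated. With V_CE = 0.2 V, I_C = (V_CC − 0.2)/R_C = 7.7/10 = 0.77 mA.
Check: β·I_B = 77.3 mA > I_C = 0.77 mA, confirming saturation.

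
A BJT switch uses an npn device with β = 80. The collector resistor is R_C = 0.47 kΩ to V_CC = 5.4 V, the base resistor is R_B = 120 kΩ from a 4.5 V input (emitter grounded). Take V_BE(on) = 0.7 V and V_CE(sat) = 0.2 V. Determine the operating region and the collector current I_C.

active; I_C ≈ 2.5 mA

Assume active. Base-emitter loop: I_B = (V_BB − V_BE)/R_B = (4.5 − 0.7)/120 = 0.0317 mA.
I_C = β·I_B = 80×0.0317 = 2.53 mA.
V_CE = V_CC − I_C·R_C = 5.4 − 2.53×0.47 = 4.21 V > V_CE(sat), so the active-region assumption holds.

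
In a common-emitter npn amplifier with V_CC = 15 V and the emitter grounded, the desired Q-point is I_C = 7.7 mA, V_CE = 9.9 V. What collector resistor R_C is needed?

R_C ≈ 0.66 kΩ

Collector loop: V_CC = I_C·R_C + V_CE.
R_C = (V_CC − V_CE)/I_C = (15 − 9.9)/7.7 = 0.662 kΩ.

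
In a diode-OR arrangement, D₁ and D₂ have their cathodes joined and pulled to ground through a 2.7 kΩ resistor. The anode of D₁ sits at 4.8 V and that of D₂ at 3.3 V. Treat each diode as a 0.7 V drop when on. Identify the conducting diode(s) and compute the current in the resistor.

Assume both conduct. Then node N would need to be at both 4.8−0.7 = 4.1 V and 3.3−0.7 = 2.6 V, which is impossible.
Assume only D₁ conducts: V_N = 4.8 − 0.7 = 4.1 V, so I_R = 4.1/2.7 = 1.52 mA.
Check D₂: its anode-to-cathode voltage is 3.3 − 4.1 = -0.8 V < 0.7 V, so it is off. The assumption is consistent.

Only D₁ conducts; I_R ≈ 1.5 mA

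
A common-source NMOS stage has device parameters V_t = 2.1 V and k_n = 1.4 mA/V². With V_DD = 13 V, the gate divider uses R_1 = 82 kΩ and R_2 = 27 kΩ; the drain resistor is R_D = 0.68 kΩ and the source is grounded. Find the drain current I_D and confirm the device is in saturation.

V_G = V_DD·R_2/(R_1+R_2) = 13×27/109 = 3.22 V. With the source grounded, V_GS = V_G = 3.22 V.
Assume saturation: I_D = (k_n/2)(V_GS − V_t)² = (1.4/2)×(3.22 − 2.1)² = 0.7×1.12² = 0.878 mA.
V_DS = V_DD − I_D·R_D = 13 − 0.878×0.68 = 12.4 V.
Saturation requires V_DS ≥ V_GS − V_t = 1.12 V; 12.4 ≥ 1.12 ✓.

I_D ≈ 0.88 mA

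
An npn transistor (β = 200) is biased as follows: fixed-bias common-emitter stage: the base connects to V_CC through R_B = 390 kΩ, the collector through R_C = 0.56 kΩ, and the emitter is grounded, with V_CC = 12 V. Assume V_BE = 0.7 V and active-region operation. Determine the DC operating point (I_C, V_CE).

Base loop: V_CC = I_B·R_B + V_BE, so I_B = (12 − 0.7)/390 kΩ = 0.029 mA.
In the active region I_C = β·I_B = 200 × 0.029 = 5.79 mA.
Collector loop: V_CE = V_CC − I_C·R_C = 12 − 5.79×0.56 = 8.75 V.
Since V_CE = 8.75 V > V_CE(sat) ≈ 0.2 V, the transistor is in the active region as assumed.

I_C ≈ 5.8 mA, V_CE ≈ 8.8 V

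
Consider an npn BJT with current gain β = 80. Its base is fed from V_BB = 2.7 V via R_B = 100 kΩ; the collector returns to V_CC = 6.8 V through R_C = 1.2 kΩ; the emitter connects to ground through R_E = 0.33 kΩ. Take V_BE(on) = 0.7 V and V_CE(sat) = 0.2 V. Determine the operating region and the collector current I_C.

Assume active. Base-emitter loop: I_B = (V_BB − V_BE)/(R_B + (β+1)R_E) = (2.7 − 0.7)/(100 + 81×0.33) = 0.0158 mA.
I_C = β·I_B = 80×0.0158 = 1.26 mA.
V_CE = V_CC − I_C·R_C − I_E·R_E = 6.8 − 1.26×1.2 − 1.28×0.33 = 4.86 V > V_CE(sat), so the active-region assumption holds.

active; I_C ≈ 1.3 mA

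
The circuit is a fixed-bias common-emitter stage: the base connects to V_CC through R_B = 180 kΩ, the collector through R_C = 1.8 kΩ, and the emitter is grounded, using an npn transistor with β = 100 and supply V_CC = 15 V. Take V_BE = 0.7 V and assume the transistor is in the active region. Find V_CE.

Base loop: V_CC = I_B·R_B + V_BE, so I_B = (15 − 0.7)/180 kΩ = 0.0794 mA.
In the active region I_C = β·I_B = 100 × 0.0794 = 7.94 mA.
Collector loop: V_CE = V_CC − I_C·R_C = 15 − 7.94×1.8 = 0.7 V.
Since V_CE = 0.7 V > V_CE(sat) ≈ 0.2 V, the transistor is in the active region as assumed.

V_CE ≈ 0.7 V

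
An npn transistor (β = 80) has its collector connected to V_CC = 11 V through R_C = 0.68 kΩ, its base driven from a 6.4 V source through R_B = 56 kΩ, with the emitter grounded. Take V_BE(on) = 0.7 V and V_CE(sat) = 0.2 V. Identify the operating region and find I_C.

active; I_C ≈ 8.1 mA

Assume active. Base-emitter loop: I_B = (V_BB − V_BE)/R_B = (6.4 − 0.7)/56 = 0.102 mA.
I_C = β·I_B = 80×0.102 = 8.14 mA.
V_CE = V_CC − I_C·R_C = 11 − 8.14×0.68 = 5.46 V > V_CE(sat), so the active-region assumption holds.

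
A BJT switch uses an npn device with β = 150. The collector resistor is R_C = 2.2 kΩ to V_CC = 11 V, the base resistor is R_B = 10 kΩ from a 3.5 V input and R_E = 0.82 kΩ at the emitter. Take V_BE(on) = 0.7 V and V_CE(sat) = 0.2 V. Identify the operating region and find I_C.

active; I_C ≈ 3.1 mA

Assume active. Base-emitter loop: I_B = (V_BB − V_BE)/(R_B + (β+1)R_E) = (3.5 − 0.7)/(10 + 151×0.82) = 0.0209 mA.
I_C = β·I_B = 150×0.0209 = 3.14 mA.
V_CE = V_CC − I_C·R_C − I_E·R_E = 11 − 3.14×2.2 − 3.16×0.82 = 1.5 V > V_CE(sat), so the active-region assumption holds.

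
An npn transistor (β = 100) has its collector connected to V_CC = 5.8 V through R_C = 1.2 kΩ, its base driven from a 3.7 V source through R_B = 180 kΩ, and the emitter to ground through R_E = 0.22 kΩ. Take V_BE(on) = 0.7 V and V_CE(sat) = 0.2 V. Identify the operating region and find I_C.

Assume active. Base-emitter loop: I_B = (V_BB − V_BE)/(R_B + (β+1)R_E) = (3.7 − 0.7)/(180 + 101×0.22) = 0.0148 mA.
I_C = β·I_B = 100×0.0148 = 1.48 mA.
V_CE = V_CC − I_C·R_C − I_E·R_E = 5.8 − 1.48×1.2 − 1.5×0.22 = 3.69 V > V_CE(sat), so the active-region assumption holds.

active; I_C ≈ 1.5 mA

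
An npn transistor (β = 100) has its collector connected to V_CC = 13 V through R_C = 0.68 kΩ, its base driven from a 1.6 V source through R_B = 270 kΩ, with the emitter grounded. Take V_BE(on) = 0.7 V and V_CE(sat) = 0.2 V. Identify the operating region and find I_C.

Assume active. Base-emitter loop: I_B = (V_BB − V_BE)/R_B = (1.6 − 0.7)/270 = 0.00333 mA.
I_C = β·I_B = 100×0.00333 = 0.333 mA.
V_CE = V_CC − I_C·R_C = 13 − 0.333×0.68 = 12.8 V > V_CE(sat), so the active-region assumption holds.

active; I_C ≈ 0.33 mA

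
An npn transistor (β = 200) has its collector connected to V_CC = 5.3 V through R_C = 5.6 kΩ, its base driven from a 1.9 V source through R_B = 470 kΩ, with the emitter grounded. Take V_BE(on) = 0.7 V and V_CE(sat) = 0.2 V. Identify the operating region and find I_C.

active; I_C ≈ 0.51 mA

Assume active. Base-emitter loop: I_B = (V_BB − V_BE)/R_B = (1.9 − 0.7)/470 = 0.00255 mA.
I_C = β·I_B = 200×0.00255 = 0.511 mA.
V_CE = V_CC − I_C·R_C = 5.3 − 0.511×5.6 = 2.44 V > V_CE(sat), so the active-region assumption holds.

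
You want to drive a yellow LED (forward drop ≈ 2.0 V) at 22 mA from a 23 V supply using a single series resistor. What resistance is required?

The resistor drops V_S − V_D = 23 − 2.0 = 21 V at 22 mA.
R = 21 V / 22 mA = 0.955 kΩ.

R ≈ 0.95 kΩ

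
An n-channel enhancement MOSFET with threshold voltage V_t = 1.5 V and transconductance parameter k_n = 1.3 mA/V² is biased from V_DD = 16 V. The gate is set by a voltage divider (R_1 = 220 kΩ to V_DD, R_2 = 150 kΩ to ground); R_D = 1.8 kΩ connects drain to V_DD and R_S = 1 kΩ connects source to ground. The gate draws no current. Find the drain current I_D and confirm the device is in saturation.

I_D ≈ 2.9 mA

V_G = V_DD·R_2/(R_1+R_2) = 16×150/370 = 6.49 V.
Assume saturation: I_D = (k_n/2)(V_GS − V_t)² with V_GS = V_G − I_D·R_S = 6.49 − 1·I_D.
Substituting gives 0.65·I_D² − 7.48·I_D + 16.2 = 0, with roots I_D = 2.88 or 8.63 mA.
The root I_D = 8.63 mA gives V_GS = -2.14 V ≤ V_t, so take I_D = 2.88 mA.
Then V_GS = 3.61 V and V_DS = V_DD − I_D(R_D+R_S) = 16 − 2.88×2.8 = 7.93 V.
Saturation requires V_DS ≥ V_GS − V_t = 2.11 V; 7.93 ≥ 2.11 ✓.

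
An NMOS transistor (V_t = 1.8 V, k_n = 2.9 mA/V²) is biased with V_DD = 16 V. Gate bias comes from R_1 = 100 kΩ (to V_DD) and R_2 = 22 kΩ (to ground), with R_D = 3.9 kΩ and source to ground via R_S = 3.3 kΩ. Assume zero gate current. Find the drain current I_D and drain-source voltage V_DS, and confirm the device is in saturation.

I_D ≈ 0.21 mA, V_DS ≈ 14 V

V_G = V_DD·R_2/(R_1+R_2) = 16×22/122 = 2.89 V.
Assume saturation: I_D = (k_n/2)(V_GS − V_t)² with V_GS = V_G − I_D·R_S = 2.89 − 3.3·I_D.
Substituting gives 15.8·I_D² − 11.4·I_D + 1.71 = 0, with roots I_D = 0.213 or 0.508 mA.
The root I_D = 0.508 mA gives V_GS = 1.21 V ≤ V_t, so take I_D = 0.213 mA.
Then V_GS = 2.18 V and V_DS = V_DD − I_D(R_D+R_S) = 16 − 0.213×7.2 = 14.5 V.
Saturation requires V_DS ≥ V_GS − V_t = 0.383 V; 14.5 ≥ 0.383 ✓.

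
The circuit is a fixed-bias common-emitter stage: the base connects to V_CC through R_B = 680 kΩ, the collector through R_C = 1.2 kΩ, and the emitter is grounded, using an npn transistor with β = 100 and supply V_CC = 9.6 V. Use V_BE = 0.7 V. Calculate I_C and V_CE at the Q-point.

Base loop: V_CC = I_B·R_B + V_BE, so I_B = (9.6 − 0.7)/680 kΩ = 0.0131 mA.
In the active region I_C = β·I_B = 100 × 0.0131 = 1.31 mA.
Collector loop: V_CE = V_CC − I_C·R_C = 9.6 − 1.31×1.2 = 8.03 V.
Since V_CE = 8.03 V > V_CE(sat) ≈ 0.2 V, the transistor is in the active region as assumed.

I_C ≈ 1.3 mA, V_CE ≈ 8 V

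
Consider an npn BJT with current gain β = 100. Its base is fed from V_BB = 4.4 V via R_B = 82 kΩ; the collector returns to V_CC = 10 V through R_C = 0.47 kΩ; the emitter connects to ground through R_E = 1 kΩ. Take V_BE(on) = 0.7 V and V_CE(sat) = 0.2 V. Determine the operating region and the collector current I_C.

Assume active. Base-emitter loop: I_B = (V_BB − V_BE)/(R_B + (β+1)R_E) = (4.4 − 0.7)/(82 + 101×1) = 0.0202 mA.
I_C = β·I_B = 100×0.0202 = 2.02 mA.
V_CE = V_CC − I_C·R_C − I_E·R_E = 10 − 2.02×0.47 − 2.04×1 = 7.01 V > V_CE(sat), so the active-region assumption holds.

active; I_C ≈ 2 mA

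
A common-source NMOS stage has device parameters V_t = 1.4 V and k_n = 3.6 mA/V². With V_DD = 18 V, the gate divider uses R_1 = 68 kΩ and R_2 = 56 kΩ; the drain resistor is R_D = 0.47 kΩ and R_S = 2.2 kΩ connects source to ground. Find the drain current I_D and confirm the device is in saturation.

V_G = V_DD·R_2/(R_1+R_2) = 18×56/124 = 8.13 V.
Assume saturation: I_D = (k_n/2)(V_GS − V_t)² with V_GS = V_G − I_D·R_S = 8.13 − 2.2·I_D.
Substituting gives 8.71·I_D² − 54.3·I_D + 81.5 = 0, with roots I_D = 2.52 or 3.71 mA.
The root I_D = 3.71 mA gives V_GS = -0.0359 V ≤ V_t, so take I_D = 2.52 mA.
Then V_GS = 2.58 V and V_DS = V_DD − I_D(R_D+R_S) = 18 − 2.52×2.67 = 11.3 V.
Saturation requires V_DS ≥ V_GS − V_t = 1.18 V; 11.3 ≥ 1.18 ✓.

I_D ≈ 2.5 mA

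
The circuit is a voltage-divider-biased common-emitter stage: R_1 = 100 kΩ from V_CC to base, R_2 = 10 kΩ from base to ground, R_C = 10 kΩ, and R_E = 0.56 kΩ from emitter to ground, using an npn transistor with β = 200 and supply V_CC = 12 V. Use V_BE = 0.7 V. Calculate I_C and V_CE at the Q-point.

Thevenize the base divider: V_Th = V_CC·R_2/(R_1+R_2) = 12×10/110 = 1.09 V, R_Th = R_1‖R_2 = 9.09 kΩ.
Base-emitter loop: V_Th = I_B·R_Th + V_BE + (β+1)I_B·R_E, so I_B = (1.09 − 0.7) / (9.09 + 201×0.56) = 0.00321 mA.
I_C = β·I_B = 200×0.00321 = 0.643 mA, and I_E = (β+1)I_B = 0.646 mA.
V_CE = V_CC − I_C·R_C − I_E·R_E = 12 − 0.643×10 − 0.646×0.56 = 5.21 V.
V_CE = 5.21 V > 0.2 V confirms active-region operation.

I_C ≈ 0.64 mA, V_CE ≈ 5.2 V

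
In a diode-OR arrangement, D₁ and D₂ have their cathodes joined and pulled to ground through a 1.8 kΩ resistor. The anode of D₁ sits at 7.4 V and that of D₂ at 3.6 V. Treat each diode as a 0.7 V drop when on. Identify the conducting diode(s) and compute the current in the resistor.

Assume both conduct. Then node N would need to be at both 7.4−0.7 = 6.7 V and 3.6−0.7 = 2.9 V, which is impossible.
Assume only D₁ conducts: V_N = 7.4 − 0.7 = 6.7 V, so I_R = 6.7/1.8 = 3.72 mA.
Check D₂: its anode-to-cathode voltage is 3.6 − 6.7 = -3.1 V < 0.7 V, so it is off. The assumption is consistent.

Only D₁ conducts; I_R ≈ 3.7 mA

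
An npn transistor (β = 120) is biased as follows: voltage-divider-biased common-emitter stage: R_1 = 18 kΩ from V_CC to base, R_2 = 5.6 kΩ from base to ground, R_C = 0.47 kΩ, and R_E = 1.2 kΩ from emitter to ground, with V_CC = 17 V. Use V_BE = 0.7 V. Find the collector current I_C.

I_C ≈ 2.7 mA

Thevenize the base divider: V_Th = V_CC·R_2/(R_1+R_2) = 17×5.6/23.6 = 4.03 V, R_Th = R_1‖R_2 = 4.27 kΩ.
Base-emitter loop: V_Th = I_B·R_Th + V_BE + (β+1)I_B·R_E, so I_B = (4.03 − 0.7) / (4.27 + 121×1.2) = 0.0223 mA.
I_C = β·I_B = 120×0.0223 = 2.68 mA, and I_E = (β+1)I_B = 2.7 mA.
V_CE = V_CC − I_C·R_C − I_E·R_E = 17 − 2.68×0.47 − 2.7×1.2 = 12.5 V.
V_CE = 12.5 V > 0.2 V confirms active-region operation.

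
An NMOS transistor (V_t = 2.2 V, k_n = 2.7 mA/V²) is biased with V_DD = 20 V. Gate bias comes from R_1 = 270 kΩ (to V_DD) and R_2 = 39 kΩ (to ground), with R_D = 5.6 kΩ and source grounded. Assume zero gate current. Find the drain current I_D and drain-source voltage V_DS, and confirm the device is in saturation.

V_G = V_DD·R_2/(R_1+R_2) = 20×39/309 = 2.52 V. With the source grounded, V_GS = V_G = 2.52 V.
Assume saturation: I_D = (k_n/2)(V_GS − V_t)² = (2.7/2)×(2.52 − 2.2)² = 1.35×0.324² = 0.142 mA.
V_DS = V_DD − I_D·R_D = 20 − 0.142×5.6 = 19.2 V.
Saturation requires V_DS ≥ V_GS − V_t = 0.324 V; 19.2 ≥ 0.324 ✓.

I_D ≈ 0.14 mA, V_DS ≈ 19 V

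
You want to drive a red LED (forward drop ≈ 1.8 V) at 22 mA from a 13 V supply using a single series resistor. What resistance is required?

The resistor drops V_S − V_D = 13 − 1.8 = 11.2 V at 22 mA.
R = 11.2 V / 22 mA = 0.509 kΩ.

R ≈ 0.51 kΩ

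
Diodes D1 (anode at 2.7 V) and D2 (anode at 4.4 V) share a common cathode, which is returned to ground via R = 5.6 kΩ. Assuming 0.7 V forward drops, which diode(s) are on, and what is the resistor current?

Assume both conduct. Then node N would need to be at both 2.7−0.7 = 2 V and 4.4−0.7 = 3.7 V, which is impossible.
Assume only D2 conducts: V_N = 4.4 − 0.7 = 3.7 V, so I_R = 3.7/5.6 = 0.661 mA.
Check D1: its anode-to-cathode voltage is 2.7 − 3.7 = -1 V < 0.7 V, so it is off. The assumption is consistent.

Only D2 conducts; I_R ≈ 0.66 mA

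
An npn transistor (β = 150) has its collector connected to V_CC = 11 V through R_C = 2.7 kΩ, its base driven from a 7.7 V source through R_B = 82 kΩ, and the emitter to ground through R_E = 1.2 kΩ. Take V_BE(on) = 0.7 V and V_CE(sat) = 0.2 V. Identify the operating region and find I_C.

Assume active: I_B = (7.7 − 0.7)/(82 + 151×1.2) = 0.0266 mA, I_C = β·I_B = 3.99 mA.
Then V_CE = 11 − 3.99×2.7 − 4.02×1.2 = -4.59 V < 0.2 V — the active assumption fails.
Re-solve with V_CE = 0.2 V. KCL at the emitter: V_E/R_E = (V_BB−0.7−V_E)/R_B + (V_CC−0.2−V_E)/R_C, giving V_E = 3.36 V.
I_C = (V_CC − 0.2 − V_E)/R_C = (10.8 − 3.36)/2.7 = 2.76 mA.
Check: I_B = (7 − 3.36)/82 = 0.0444 mA, and β·I_B = 6.66 mA > I_C, confirming saturation.

saturation; I_C ≈ 2.8 mA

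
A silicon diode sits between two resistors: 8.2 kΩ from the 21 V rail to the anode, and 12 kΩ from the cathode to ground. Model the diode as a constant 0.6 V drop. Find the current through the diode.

I ≈ 1 mA

The two resistors are in series with the diode, so KVL gives 21 = I·8.2 + 0.6 + I·12.
I = (21 − 0.6) / (8.2 + 12) kΩ = 20.4 / 20.2 = 1.01 mA.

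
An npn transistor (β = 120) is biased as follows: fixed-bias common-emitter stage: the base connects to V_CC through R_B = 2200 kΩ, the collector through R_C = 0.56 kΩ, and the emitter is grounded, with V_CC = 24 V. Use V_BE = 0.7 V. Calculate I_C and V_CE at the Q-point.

Base loop: V_CC = I_B·R_B + V_BE, so I_B = (24 − 0.7)/2200 kΩ = 0.0106 mA.
In the active region I_C = β·I_B = 120 × 0.0106 = 1.27 mA.
Collector loop: V_CE = V_CC − I_C·R_C = 24 − 1.27×0.56 = 23.3 V.
Since V_CE = 23.3 V > V_CE(sat) ≈ 0.2 V, the transistor is in the active region as assumed.

I_C ≈ 1.3 mA, V_CE ≈ 23 V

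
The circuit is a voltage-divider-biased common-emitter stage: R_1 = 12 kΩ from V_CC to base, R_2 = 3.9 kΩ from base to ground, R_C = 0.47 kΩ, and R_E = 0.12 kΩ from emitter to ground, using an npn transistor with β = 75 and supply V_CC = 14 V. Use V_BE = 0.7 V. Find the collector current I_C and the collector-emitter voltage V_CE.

I_C ≈ 17 mA, V_CE ≈ 3.9 V

Thevenize the base divider: V_Th = V_CC·R_2/(R_1+R_2) = 14×3.9/15.9 = 3.43 V, R_Th = R_1‖R_2 = 2.94 kΩ.
Base-emitter loop: V_Th = I_B·R_Th + V_BE + (β+1)I_B·R_E, so I_B = (3.43 − 0.7) / (2.94 + 76×0.12) = 0.227 mA.
I_C = β·I_B = 75×0.227 = 17 mA, and I_E = (β+1)I_B = 17.2 mA.
V_CE = V_CC − I_C·R_C − I_E·R_E = 14 − 17×0.47 − 17.2×0.12 = 3.94 V.
V_CE = 3.94 V > 0.2 V confirms active-region operation.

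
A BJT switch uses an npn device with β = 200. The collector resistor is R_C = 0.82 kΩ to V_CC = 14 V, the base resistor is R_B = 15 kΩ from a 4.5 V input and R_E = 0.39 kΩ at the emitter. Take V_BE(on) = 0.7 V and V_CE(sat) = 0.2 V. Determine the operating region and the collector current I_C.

Assume active. Base-emitter loop: I_B = (V_BB − V_BE)/(R_B + (β+1)R_E) = (4.5 − 0.7)/(15 + 201×0.39) = 0.0407 mA.
I_C = β·I_B = 200×0.0407 = 8.14 mA.
V_CE = V_CC − I_C·R_C − I_E·R_E = 14 − 8.14×0.82 − 8.18×0.39 = 4.14 V > V_CE(sat), so the active-region assumption holds.

active; I_C ≈ 8.1 mA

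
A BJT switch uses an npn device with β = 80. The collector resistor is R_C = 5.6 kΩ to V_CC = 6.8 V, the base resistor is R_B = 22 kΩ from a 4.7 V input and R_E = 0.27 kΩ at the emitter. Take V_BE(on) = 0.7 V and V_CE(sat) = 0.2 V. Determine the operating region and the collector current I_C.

saturation; I_C ≈ 1.1 mA

Assume active: I_B = (4.7 − 0.7)/(22 + 81×0.27) = 0.0912 mA, I_C = β·I_B = 7.29 mA.
Then V_CE = 6.8 − 7.29×5.6 − 7.39×0.27 = -36 V < 0.2 V — the active assumption fails.
Re-solve with V_CE = 0.2 V. KCL at the emitter: V_E/R_E = (V_BB−0.7−V_E)/R_B + (V_CC−0.2−V_E)/R_C, giving V_E = 0.346 V.
I_C = (V_CC − 0.2 − V_E)/R_C = (6.6 − 0.346)/5.6 = 1.12 mA.
Check: I_B = (4 − 0.346)/22 = 0.166 mA, and β·I_B = 13.3 mA > I_C, confirming saturation.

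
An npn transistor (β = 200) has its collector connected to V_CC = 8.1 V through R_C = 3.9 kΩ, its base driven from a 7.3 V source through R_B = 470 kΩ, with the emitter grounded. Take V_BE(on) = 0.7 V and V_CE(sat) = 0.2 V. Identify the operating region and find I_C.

Assume active: I_B = (7.3 − 0.7)/470 = 0.014 mA, giving I_C = β·I_B = 2.81 mA.
But then V_CE = 8.1 − 2.81×3.9 = -2.85 V < V_CE(sat) = 0.2 V — impossible in the active region.
So the transistor is saturated. With V_CE = 0.2 V, I_C = (V_CC − 0.2)/R_C = 7.9/3.9 = 2.03 mA.
Check: β·I_B = 2.81 mA > I_C = 2.03 mA, confirming saturation.

saturation; I_C ≈ 2 mA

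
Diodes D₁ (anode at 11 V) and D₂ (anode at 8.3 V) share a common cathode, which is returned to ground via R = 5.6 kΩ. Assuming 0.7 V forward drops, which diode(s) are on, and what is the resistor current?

Assume both conduct. Then node N would need to be at both 11−0.7 = 10.3 V and 8.3−0.7 = 7.6 V, which is impossible.
Assume only D₁ conducts: V_N = 11 − 0.7 = 10.3 V, so I_R = 10.3/5.6 = 1.84 mA.
Check D₂: its anode-to-cathode voltage is 8.3 − 10.3 = -2 V < 0.7 V, so it is off. The assumption is consistent.

Only D₁ conducts; I_R ≈ 1.8 mA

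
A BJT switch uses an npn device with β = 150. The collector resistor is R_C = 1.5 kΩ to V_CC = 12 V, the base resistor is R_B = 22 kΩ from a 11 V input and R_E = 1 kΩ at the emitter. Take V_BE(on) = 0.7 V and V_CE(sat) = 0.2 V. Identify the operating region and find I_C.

Assume active: I_B = (11 − 0.7)/(22 + 151×1) = 0.0595 mA, I_C = β·I_B = 8.93 mA.
Then V_CE = 12 − 8.93×1.5 − 8.99×1 = -10.4 V < 0.2 V — the active assumption fails.
Re-solve with V_CE = 0.2 V. KCL at the emitter: V_E/R_E = (V_BB−0.7−V_E)/R_B + (V_CC−0.2−V_E)/R_C, giving V_E = 4.87 V.
I_C = (V_CC − 0.2 − V_E)/R_C = (11.8 − 4.87)/1.5 = 4.62 mA.
Check: I_B = (10.3 − 4.87)/22 = 0.247 mA, and β·I_B = 37 mA > I_C, confirming saturation.

saturation; I_C ≈ 4.6 mA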